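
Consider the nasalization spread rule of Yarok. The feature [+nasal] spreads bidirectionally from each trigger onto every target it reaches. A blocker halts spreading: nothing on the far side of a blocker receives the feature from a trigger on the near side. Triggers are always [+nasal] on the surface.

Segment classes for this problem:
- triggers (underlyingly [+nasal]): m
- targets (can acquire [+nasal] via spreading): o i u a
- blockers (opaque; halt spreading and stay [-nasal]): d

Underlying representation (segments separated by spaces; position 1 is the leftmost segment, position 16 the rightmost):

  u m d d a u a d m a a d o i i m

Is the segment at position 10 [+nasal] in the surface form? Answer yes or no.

yes

From /m/ at 2 rightward: 3 /d/ blocks.
From /m/ at 2 leftward: 1 /u/ → [+nasal]; word edge.
From /m/ at 9 rightward: 10 /a/ → [+nasal]; 11 /a/ → [+nasal]; 12 /d/ blocks.
From /m/ at 9 leftward: 8 /d/ blocks.
From /m/ at 16 rightward: word edge.
From /m/ at 16 leftward: 15 /i/ → [+nasal]; 14 /i/ → [+nasal]; 13 /o/ → [+nasal]; 12 /d/ blocks.
Targets with no active source: positions 5 6 7 stay [-nasal].
[+nasal] positions on the surface: 1 2 9 10 11 13 14 15 16.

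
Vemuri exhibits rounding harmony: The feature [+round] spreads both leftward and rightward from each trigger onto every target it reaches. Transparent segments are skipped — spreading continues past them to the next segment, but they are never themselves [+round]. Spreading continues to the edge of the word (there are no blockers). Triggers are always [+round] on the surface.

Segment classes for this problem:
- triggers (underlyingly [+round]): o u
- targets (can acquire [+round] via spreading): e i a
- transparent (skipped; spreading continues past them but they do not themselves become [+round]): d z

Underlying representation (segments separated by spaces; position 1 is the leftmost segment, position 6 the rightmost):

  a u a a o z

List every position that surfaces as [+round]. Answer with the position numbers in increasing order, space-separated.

1 2 3 4 5

From /u/ at 2 rightward: 3 /a/ → [+round]; 4 /a/ → [+round]; 5 /o/ is itself a trigger — this domain ends here.
From /u/ at 2 leftward: 1 /a/ → [+round]; word edge.
From /o/ at 5 rightward: 6 /z/ transparent; word edge.
From /o/ at 5 leftward: 4 /a/ → [+round]; 3 /a/ → [+round]; 2 /u/ is itself a trigger — this domain ends here.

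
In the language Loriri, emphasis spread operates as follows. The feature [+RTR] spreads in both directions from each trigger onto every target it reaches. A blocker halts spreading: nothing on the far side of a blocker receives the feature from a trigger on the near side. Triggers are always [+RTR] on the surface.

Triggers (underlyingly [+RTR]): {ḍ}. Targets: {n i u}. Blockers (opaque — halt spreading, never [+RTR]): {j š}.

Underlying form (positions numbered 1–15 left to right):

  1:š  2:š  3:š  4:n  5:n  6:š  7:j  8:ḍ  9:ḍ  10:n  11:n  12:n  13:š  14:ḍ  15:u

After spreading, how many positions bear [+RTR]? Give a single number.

7

From /ḍ/ at 8 rightward: 9 /ḍ/ is itself a trigger — this domain ends here.
From /ḍ/ at 8 leftward: 7 /j/ blocks.
From /ḍ/ at 9 rightward: 10 /n/ → [+RTR]; 11 /n/ → [+RTR]; 12 /n/ → [+RTR]; 13 /š/ blocks.
From /ḍ/ at 9 leftward: 8 /ḍ/ is itself a trigger — this domain ends here.
From /ḍ/ at 14 rightward: 15 /u/ → [+RTR]; word edge.
From /ḍ/ at 14 leftward: 13 /š/ blocks.
Targets with no active source: positions 4 5 stay [-emphatic].
[+RTR] positions on the surface: 8 9 10 11 12 14 15.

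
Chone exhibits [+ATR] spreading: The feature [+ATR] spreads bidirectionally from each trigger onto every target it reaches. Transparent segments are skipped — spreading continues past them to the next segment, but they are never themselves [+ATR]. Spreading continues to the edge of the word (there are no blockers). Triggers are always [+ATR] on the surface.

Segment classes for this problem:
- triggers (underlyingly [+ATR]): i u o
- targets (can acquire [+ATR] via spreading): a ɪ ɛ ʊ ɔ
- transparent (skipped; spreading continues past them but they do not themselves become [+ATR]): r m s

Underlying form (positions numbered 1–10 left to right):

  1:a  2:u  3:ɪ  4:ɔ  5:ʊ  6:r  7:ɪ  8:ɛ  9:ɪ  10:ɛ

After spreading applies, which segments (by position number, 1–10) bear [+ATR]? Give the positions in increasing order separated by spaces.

1 2 3 4 5 7 8 9 10

From /u/ at 2 rightward: 3 /ɪ/ → [+ATR]; 4 /ɔ/ → [+ATR]; 5 /ʊ/ → [+ATR]; 6 /r/ transparent; 7 /ɪ/ → [+ATR]; 8 /ɛ/ → [+ATR]; 9 /ɪ/ → [+ATR]; 10 /ɛ/ → [+ATR]; word edge.
From /u/ at 2 leftward: 1 /a/ → [+ATR]; word edge.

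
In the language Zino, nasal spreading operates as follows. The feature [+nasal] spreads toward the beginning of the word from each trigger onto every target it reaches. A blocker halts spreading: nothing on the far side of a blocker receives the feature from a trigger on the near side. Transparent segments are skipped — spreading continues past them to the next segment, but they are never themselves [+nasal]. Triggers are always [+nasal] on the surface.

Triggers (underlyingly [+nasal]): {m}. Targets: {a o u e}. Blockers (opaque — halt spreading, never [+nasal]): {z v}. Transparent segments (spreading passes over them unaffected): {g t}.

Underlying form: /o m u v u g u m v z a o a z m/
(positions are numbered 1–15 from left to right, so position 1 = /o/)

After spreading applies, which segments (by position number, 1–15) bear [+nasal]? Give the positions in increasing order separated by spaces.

1 2 5 7 8 15

From /m/ at 2 leftward: 1 /o/ → [+nasal]; word edge.
From /m/ at 8 leftward: 7 /u/ → [+nasal]; 6 /g/ transparent; 5 /u/ → [+nasal]; 4 /v/ blocks.
From /m/ at 15 leftward: 14 /z/ blocks.
Targets with no active source: positions 3 11 12 13 stay [-nasal].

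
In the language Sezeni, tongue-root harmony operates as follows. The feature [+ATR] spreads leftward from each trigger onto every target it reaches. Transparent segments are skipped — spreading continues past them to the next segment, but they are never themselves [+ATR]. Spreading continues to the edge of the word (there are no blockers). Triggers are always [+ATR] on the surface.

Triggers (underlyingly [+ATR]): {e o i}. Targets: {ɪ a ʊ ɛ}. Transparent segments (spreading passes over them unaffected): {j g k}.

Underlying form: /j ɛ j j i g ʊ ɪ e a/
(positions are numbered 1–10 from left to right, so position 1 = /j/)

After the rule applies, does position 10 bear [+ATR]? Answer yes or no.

From /i/ at 5 leftward: 4 /j/ transparent; 3 /j/ transparent; 2 /ɛ/ → [+ATR]; 1 /j/ transparent; word edge.
From /e/ at 9 leftward: 8 /ɪ/ → [+ATR]; 7 /ʊ/ → [+ATR]; 6 /g/ transparent; 5 /i/ is itself a trigger — this domain ends here.
Target with no active source: position 10 stays [-ATR].
[+ATR] positions on the surface: 2 5 7 8 9.

no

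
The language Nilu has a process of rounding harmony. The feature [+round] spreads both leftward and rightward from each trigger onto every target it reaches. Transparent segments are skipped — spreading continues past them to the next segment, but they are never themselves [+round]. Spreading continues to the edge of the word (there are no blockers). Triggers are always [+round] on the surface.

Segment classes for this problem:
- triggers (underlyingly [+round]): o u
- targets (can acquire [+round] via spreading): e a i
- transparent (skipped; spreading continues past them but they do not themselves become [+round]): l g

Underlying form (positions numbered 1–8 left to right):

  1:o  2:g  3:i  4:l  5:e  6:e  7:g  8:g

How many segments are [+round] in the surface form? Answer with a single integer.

4

From /o/ at 1 rightward: 2 /g/ transparent; 3 /i/ → [+round]; 4 /l/ transparent; 5 /e/ → [+round]; 6 /e/ → [+round]; 7 /g/ transparent; 8 /g/ transparent; word edge.
From /o/ at 1 leftward: word edge.
[+round] positions on the surface: 1 3 5 6.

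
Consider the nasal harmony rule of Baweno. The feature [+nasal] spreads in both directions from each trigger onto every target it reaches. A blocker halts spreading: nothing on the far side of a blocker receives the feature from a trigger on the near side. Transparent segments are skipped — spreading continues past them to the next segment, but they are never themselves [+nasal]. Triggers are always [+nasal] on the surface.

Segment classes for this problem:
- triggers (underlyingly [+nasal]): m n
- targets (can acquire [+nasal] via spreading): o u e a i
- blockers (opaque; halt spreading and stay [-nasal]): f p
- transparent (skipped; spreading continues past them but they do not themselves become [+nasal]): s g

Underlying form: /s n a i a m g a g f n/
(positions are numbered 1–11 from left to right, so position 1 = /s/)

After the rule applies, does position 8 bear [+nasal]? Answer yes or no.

yes

From /n/ at 2 rightward: 3 /a/ → [+nasal]; 4 /i/ → [+nasal]; 5 /a/ → [+nasal]; 6 /m/ is itself a trigger — this domain ends here.
From /n/ at 2 leftward: 1 /s/ transparent; word edge.
From /m/ at 6 rightward: 7 /g/ transparent; 8 /a/ → [+nasal]; 9 /g/ transparent; 10 /f/ blocks.
From /m/ at 6 leftward: 5 /a/ → [+nasal]; 4 /i/ → [+nasal]; 3 /a/ → [+nasal]; 2 /n/ is itself a trigger — this domain ends here.
From /n/ at 11 rightward: word edge.
From /n/ at 11 leftward: 10 /f/ blocks.
[+nasal] positions on the surface: 2 3 4 5 6 8 11.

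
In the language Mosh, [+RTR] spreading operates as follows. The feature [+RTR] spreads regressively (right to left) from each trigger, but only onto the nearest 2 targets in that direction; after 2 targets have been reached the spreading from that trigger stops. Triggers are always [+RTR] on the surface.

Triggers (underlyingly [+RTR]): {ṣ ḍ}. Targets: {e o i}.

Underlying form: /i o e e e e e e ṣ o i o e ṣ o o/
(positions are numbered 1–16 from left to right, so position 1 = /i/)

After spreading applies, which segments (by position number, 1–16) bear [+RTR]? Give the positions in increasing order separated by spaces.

From /ṣ/ at 9 leftward: 8 /e/ → [+RTR]; 7 /e/ → [+RTR]; bound reached.
From /ṣ/ at 14 leftward: 13 /e/ → [+RTR]; 12 /o/ → [+RTR]; bound reached.
Targets with no active source: positions 1 2 3 4 5 6 10 11 15 16 stay [-emphatic].

7 8 9 12 13 14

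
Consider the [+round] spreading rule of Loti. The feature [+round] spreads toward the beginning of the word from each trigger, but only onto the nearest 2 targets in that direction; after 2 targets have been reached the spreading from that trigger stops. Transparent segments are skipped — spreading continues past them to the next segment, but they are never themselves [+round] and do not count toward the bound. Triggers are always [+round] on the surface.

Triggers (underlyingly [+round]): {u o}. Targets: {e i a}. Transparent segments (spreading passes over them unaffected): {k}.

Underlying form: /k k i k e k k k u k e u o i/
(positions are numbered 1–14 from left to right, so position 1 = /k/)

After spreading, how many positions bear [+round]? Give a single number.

From /u/ at 9 leftward: 8 /k/ transparent; 7 /k/ transparent; 6 /k/ transparent; 5 /e/ → [+round]; 4 /k/ transparent; 3 /i/ → [+round]; bound reached.
From /u/ at 12 leftward: 11 /e/ → [+round]; 10 /k/ transparent; 9 /u/ is itself a trigger — this domain ends here.
From /o/ at 13 leftward: 12 /u/ is itself a trigger — this domain ends here.
Target with no active source: position 14 stays [-round].
[+round] positions on the surface: 3 5 9 11 12 13.

6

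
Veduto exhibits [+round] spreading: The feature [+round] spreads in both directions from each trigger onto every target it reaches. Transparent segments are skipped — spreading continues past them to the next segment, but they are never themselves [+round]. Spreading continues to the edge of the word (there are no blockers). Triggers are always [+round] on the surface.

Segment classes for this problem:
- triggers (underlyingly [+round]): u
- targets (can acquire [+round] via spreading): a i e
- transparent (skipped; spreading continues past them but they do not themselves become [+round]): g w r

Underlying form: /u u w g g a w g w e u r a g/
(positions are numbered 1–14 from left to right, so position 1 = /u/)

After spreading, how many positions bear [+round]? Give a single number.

From /u/ at 1 rightward: 2 /u/ is itself a trigger — this domain ends here.
From /u/ at 1 leftward: word edge.
From /u/ at 2 rightward: 3 /w/ transparent; 4 /g/ transparent; 5 /g/ transparent; 6 /a/ → [+round]; 7 /w/ transparent; 8 /g/ transparent; 9 /w/ transparent; 10 /e/ → [+round]; 11 /u/ is itself a trigger — this domain ends here.
From /u/ at 2 leftward: 1 /u/ is itself a trigger — this domain ends here.
From /u/ at 11 rightward: 12 /r/ transparent; 13 /a/ → [+round]; 14 /g/ transparent; word edge.
From /u/ at 11 leftward: 10 /e/ → [+round]; 9 /w/ transparent; 8 /g/ transparent; 7 /w/ transparent; 6 /a/ → [+round]; 5 /g/ transparent; 4 /g/ transparent; 3 /w/ transparent; 2 /u/ is itself a trigger — this domain ends here.
[+round] positions on the surface: 1 2 6 10 11 13.

6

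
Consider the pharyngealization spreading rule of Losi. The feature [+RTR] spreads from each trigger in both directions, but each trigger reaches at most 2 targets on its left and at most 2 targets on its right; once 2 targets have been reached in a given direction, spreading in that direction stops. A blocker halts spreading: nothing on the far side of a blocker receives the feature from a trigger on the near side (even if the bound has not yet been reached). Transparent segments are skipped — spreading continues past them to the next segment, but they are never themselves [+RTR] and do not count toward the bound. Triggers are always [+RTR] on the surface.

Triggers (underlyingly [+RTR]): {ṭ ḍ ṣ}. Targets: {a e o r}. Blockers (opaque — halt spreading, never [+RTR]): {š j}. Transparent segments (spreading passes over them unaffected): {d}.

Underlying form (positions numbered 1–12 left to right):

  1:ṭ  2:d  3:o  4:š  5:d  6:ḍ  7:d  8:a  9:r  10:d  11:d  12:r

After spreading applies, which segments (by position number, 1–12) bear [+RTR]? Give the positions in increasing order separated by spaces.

1 3 6 8 9

From /ṭ/ at 1 rightward: 2 /d/ transparent; 3 /o/ → [+RTR]; 4 /š/ blocks.
From /ṭ/ at 1 leftward: word edge.
From /ḍ/ at 6 rightward: 7 /d/ transparent; 8 /a/ → [+RTR]; 9 /r/ → [+RTR]; bound reached.
From /ḍ/ at 6 leftward: 5 /d/ transparent; 4 /š/ blocks.
Target with no active source: position 12 stays [-emphatic].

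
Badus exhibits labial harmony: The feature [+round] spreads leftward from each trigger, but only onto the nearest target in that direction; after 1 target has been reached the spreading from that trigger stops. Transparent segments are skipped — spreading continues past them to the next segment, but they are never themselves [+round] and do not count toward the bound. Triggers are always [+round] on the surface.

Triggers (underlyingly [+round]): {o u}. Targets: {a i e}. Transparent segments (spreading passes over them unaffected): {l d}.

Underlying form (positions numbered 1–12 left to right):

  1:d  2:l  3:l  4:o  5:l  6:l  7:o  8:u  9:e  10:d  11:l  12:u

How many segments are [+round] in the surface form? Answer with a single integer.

5

From /o/ at 4 leftward: 3 /l/ transparent; 2 /l/ transparent; 1 /d/ transparent; word edge.
From /o/ at 7 leftward: 6 /l/ transparent; 5 /l/ transparent; 4 /o/ is itself a trigger — this domain ends here.
From /u/ at 8 leftward: 7 /o/ is itself a trigger — this domain ends here.
From /u/ at 12 leftward: 11 /l/ transparent; 10 /d/ transparent; 9 /e/ → [+round]; bound reached.
[+round] positions on the surface: 4 7 8 9 12.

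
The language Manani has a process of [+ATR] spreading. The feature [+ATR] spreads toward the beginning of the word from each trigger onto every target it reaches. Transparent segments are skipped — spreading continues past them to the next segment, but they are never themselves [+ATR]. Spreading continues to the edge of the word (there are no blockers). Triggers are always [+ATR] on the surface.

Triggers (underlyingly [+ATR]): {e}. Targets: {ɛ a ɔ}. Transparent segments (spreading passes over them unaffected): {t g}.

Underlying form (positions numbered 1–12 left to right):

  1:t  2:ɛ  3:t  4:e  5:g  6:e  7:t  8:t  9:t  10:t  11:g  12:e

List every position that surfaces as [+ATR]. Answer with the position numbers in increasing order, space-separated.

From /e/ at 4 leftward: 3 /t/ transparent; 2 /ɛ/ → [+ATR]; 1 /t/ transparent; word edge.
From /e/ at 6 leftward: 5 /g/ transparent; 4 /e/ is itself a trigger — this domain ends here.
From /e/ at 12 leftward: 11 /g/ transparent; 10 /t/ transparent; 9 /t/ transparent; 8 /t/ transparent; 7 /t/ transparent; 6 /e/ is itself a trigger — this domain ends here.

2 4 6 12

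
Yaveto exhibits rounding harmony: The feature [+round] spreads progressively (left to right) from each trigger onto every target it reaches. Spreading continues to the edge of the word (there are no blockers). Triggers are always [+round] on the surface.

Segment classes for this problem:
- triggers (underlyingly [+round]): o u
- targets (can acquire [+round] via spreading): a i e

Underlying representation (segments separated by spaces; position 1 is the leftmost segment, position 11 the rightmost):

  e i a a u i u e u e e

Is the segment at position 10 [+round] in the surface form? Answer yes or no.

From /u/ at 5 rightward: 6 /i/ → [+round]; 7 /u/ is itself a trigger — this domain ends here.
From /u/ at 7 rightward: 8 /e/ → [+round]; 9 /u/ is itself a trigger — this domain ends here.
From /u/ at 9 rightward: 10 /e/ → [+round]; 11 /e/ → [+round]; word edge.
Targets with no active source: positions 1 2 3 4 stay [-round].
[+round] positions on the surface: 5 6 7 8 9 10 11.

yes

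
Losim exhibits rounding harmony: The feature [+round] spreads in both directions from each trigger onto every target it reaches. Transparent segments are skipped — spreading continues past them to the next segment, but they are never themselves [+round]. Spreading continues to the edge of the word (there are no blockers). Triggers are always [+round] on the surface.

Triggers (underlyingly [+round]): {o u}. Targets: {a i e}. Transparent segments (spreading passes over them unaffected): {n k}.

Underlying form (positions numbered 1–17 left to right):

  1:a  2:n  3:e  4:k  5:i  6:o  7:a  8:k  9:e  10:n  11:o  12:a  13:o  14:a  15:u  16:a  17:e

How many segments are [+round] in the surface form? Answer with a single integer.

13

From /o/ at 6 rightward: 7 /a/ → [+round]; 8 /k/ transparent; 9 /e/ → [+round]; 10 /n/ transparent; 11 /o/ is itself a trigger — this domain ends here.
From /o/ at 6 leftward: 5 /i/ → [+round]; 4 /k/ transparent; 3 /e/ → [+round]; 2 /n/ transparent; 1 /a/ → [+round]; word edge.
From /o/ at 11 rightward: 12 /a/ → [+round]; 13 /o/ is itself a trigger — this domain ends here.
From /o/ at 11 leftward: 10 /n/ transparent; 9 /e/ → [+round]; 8 /k/ transparent; 7 /a/ → [+round]; 6 /o/ is itself a trigger — this domain ends here.
From /o/ at 13 rightward: 14 /a/ → [+round]; 15 /u/ is itself a trigger — this domain ends here.
From /o/ at 13 leftward: 12 /a/ → [+round]; 11 /o/ is itself a trigger — this domain ends here.
From /u/ at 15 rightward: 16 /a/ → [+round]; 17 /e/ → [+round]; word edge.
From /u/ at 15 leftward: 14 /a/ → [+round]; 13 /o/ is itself a trigger — this domain ends here.
[+round] positions on the surface: 1 3 5 6 7 9 11 12 13 14 15 16 17.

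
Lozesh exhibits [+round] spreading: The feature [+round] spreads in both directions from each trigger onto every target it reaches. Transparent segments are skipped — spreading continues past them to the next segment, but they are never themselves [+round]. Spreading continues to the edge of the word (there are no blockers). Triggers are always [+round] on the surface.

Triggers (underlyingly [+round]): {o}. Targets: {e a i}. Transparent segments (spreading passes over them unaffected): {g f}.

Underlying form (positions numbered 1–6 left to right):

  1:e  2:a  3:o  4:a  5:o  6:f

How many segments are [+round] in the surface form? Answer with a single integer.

From /o/ at 3 rightward: 4 /a/ → [+round]; 5 /o/ is itself a trigger — this domain ends here.
From /o/ at 3 leftward: 2 /a/ → [+round]; 1 /e/ → [+round]; word edge.
From /o/ at 5 rightward: 6 /f/ transparent; word edge.
From /o/ at 5 leftward: 4 /a/ → [+round]; 3 /o/ is itself a trigger — this domain ends here.
[+round] positions on the surface: 1 2 3 4 5.

5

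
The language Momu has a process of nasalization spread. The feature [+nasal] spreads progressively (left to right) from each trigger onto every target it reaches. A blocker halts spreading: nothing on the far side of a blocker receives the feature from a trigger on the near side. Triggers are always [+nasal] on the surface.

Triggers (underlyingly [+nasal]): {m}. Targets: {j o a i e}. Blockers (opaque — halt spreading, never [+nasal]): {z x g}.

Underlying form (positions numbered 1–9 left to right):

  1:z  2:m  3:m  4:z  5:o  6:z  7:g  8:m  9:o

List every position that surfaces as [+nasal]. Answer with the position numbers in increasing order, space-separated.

From /m/ at 2 rightward: 3 /m/ is itself a trigger — this domain ends here.
From /m/ at 3 rightward: 4 /z/ blocks.
From /m/ at 8 rightward: 9 /o/ → [+nasal]; word edge.
Target with no active source: position 5 stays [-nasal].

2 3 8 9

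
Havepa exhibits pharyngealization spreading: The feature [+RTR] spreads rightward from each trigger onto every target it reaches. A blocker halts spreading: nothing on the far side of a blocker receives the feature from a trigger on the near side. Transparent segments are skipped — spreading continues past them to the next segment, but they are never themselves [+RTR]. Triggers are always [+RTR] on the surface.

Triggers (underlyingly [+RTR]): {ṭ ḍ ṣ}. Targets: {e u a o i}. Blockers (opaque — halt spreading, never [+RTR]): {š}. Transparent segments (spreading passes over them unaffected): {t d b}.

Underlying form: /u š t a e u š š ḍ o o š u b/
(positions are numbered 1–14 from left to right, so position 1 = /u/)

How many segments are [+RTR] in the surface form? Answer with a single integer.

From /ḍ/ at 9 rightward: 10 /o/ → [+RTR]; 11 /o/ → [+RTR]; 12 /š/ blocks.
Targets with no active source: positions 1 4 5 6 13 stay [-emphatic].
[+RTR] positions on the surface: 9 10 11.

3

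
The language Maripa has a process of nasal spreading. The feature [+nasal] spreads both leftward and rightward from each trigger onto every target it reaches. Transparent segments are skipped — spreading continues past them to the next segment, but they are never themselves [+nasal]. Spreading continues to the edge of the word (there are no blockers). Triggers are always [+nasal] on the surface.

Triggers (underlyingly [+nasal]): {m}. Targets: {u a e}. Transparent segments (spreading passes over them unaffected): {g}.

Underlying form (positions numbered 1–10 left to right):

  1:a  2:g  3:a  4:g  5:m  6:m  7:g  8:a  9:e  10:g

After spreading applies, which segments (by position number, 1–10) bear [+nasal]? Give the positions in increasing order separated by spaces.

1 3 5 6 8 9

From /m/ at 5 rightward: 6 /m/ is itself a trigger — this domain ends here.
From /m/ at 5 leftward: 4 /g/ transparent; 3 /a/ → [+nasal]; 2 /g/ transparent; 1 /a/ → [+nasal]; word edge.
From /m/ at 6 rightward: 7 /g/ transparent; 8 /a/ → [+nasal]; 9 /e/ → [+nasal]; 10 /g/ transparent; word edge.
From /m/ at 6 leftward: 5 /m/ is itself a trigger — this domain ends here.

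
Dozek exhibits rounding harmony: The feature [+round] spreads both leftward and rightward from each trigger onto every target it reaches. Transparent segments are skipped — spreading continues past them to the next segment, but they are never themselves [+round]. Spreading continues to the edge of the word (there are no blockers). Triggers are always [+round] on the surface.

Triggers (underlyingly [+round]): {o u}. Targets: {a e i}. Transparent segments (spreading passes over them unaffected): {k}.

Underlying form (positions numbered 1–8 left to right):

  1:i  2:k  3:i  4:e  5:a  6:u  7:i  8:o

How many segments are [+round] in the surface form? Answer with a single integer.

7

From /u/ at 6 rightward: 7 /i/ → [+round]; 8 /o/ is itself a trigger — this domain ends here.
From /u/ at 6 leftward: 5 /a/ → [+round]; 4 /e/ → [+round]; 3 /i/ → [+round]; 2 /k/ transparent; 1 /i/ → [+round]; word edge.
From /o/ at 8 rightward: word edge.
From /o/ at 8 leftward: 7 /i/ → [+round]; 6 /u/ is itself a trigger — this domain ends here.
[+round] positions on the surface: 1 3 4 5 6 7 8.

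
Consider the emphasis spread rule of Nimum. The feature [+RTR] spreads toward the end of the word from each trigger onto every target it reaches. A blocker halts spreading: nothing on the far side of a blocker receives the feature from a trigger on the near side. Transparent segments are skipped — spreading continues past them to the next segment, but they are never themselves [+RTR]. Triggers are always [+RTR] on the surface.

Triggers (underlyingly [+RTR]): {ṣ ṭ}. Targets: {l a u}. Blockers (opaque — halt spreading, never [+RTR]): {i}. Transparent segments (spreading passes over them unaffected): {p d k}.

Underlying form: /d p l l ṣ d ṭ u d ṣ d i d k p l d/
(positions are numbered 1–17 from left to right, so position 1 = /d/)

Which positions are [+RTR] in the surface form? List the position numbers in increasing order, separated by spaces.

From /ṣ/ at 5 rightward: 6 /d/ transparent; 7 /ṭ/ is itself a trigger — this domain ends here.
From /ṭ/ at 7 rightward: 8 /u/ → [+RTR]; 9 /d/ transparent; 10 /ṣ/ is itself a trigger — this domain ends here.
From /ṣ/ at 10 rightward: 11 /d/ transparent; 12 /i/ blocks.
Targets with no active source: positions 3 4 16 stay [-emphatic].

5 7 8 10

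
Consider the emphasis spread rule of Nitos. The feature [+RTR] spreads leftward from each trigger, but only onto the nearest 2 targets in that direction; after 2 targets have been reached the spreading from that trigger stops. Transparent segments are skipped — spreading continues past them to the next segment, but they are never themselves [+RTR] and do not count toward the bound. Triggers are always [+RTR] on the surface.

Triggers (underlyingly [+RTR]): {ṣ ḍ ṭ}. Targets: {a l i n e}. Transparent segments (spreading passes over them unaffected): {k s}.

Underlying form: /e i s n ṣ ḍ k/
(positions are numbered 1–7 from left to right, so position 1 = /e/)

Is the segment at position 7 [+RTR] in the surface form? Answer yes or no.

From /ṣ/ at 5 leftward: 4 /n/ → [+RTR]; 3 /s/ transparent; 2 /i/ → [+RTR]; bound reached.
From /ḍ/ at 6 leftward: 5 /ṣ/ is itself a trigger — this domain ends here.
Target with no active source: position 1 stays [-emphatic].
[+RTR] positions on the surface: 2 4 5 6.

no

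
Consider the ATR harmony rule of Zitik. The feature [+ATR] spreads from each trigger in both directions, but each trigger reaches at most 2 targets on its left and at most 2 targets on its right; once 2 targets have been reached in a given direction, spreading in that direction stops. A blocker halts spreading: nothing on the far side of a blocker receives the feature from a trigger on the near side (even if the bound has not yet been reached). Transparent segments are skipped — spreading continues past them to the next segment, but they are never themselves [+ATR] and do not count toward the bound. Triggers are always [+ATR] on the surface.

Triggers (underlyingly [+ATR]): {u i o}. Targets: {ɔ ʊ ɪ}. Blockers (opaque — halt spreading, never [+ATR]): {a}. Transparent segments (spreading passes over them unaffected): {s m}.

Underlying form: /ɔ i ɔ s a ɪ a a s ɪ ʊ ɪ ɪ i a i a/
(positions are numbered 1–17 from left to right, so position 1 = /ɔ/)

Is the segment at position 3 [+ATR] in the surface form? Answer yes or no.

From /i/ at 2 rightward: 3 /ɔ/ → [+ATR]; 4 /s/ transparent; 5 /a/ blocks.
From /i/ at 2 leftward: 1 /ɔ/ → [+ATR]; word edge.
From /i/ at 14 rightward: 15 /a/ blocks.
From /i/ at 14 leftward: 13 /ɪ/ → [+ATR]; 12 /ɪ/ → [+ATR]; bound reached.
From /i/ at 16 rightward: 17 /a/ blocks.
From /i/ at 16 leftward: 15 /a/ blocks.
Targets with no active source: positions 6 10 11 stay [-ATR].
[+ATR] positions on the surface: 1 2 3 12 13 14 16.

yes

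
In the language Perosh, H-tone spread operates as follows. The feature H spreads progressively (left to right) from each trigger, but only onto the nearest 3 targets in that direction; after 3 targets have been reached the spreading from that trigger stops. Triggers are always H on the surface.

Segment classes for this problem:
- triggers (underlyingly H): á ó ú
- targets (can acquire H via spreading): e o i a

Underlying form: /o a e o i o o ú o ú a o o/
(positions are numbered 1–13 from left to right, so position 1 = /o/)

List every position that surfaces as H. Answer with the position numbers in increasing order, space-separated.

From /ú/ at 8 rightward: 9 /o/ → H; 10 /ú/ is itself a trigger — this domain ends here.
From /ú/ at 10 rightward: 11 /a/ → H; 12 /o/ → H; 13 /o/ → H; bound reached.
Targets with no active source: positions 1 2 3 4 5 6 7 stay [-high tone].

8 9 10 11 12 13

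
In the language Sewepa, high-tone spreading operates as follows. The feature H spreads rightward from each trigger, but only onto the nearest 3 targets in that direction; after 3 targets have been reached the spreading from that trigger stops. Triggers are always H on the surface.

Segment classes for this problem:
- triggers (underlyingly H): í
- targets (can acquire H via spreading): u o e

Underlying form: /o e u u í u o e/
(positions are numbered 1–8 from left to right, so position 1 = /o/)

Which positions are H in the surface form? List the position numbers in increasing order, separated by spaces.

From /í/ at 5 rightward: 6 /u/ → H; 7 /o/ → H; 8 /e/ → H; bound reached.
Targets with no active source: positions 1 2 3 4 stay [-high tone].

5 6 7 8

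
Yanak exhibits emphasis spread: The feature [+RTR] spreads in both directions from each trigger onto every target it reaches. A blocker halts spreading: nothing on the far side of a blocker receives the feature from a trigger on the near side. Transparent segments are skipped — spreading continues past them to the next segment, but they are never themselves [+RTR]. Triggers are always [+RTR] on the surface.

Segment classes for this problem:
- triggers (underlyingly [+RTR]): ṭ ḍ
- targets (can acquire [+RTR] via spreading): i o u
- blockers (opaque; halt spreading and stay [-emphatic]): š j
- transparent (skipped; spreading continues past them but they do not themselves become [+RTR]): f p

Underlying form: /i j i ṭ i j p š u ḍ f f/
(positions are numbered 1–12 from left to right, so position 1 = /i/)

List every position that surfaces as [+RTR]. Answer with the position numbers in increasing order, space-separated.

3 4 5 9 10

From /ṭ/ at 4 rightward: 5 /i/ → [+RTR]; 6 /j/ blocks.
From /ṭ/ at 4 leftward: 3 /i/ → [+RTR]; 2 /j/ blocks.
From /ḍ/ at 10 rightward: 11 /f/ transparent; 12 /f/ transparent; word edge.
From /ḍ/ at 10 leftward: 9 /u/ → [+RTR]; 8 /š/ blocks.
Target with no active source: position 1 stays [-emphatic].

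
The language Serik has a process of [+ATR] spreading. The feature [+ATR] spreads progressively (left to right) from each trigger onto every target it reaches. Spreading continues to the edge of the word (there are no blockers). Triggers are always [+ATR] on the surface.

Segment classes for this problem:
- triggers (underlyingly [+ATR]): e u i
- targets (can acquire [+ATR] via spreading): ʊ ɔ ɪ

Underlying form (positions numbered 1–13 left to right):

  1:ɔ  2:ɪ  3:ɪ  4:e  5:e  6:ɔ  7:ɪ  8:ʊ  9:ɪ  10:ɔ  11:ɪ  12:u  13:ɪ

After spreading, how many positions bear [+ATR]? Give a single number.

From /e/ at 4 rightward: 5 /e/ is itself a trigger — this domain ends here.
From /e/ at 5 rightward: 6 /ɔ/ → [+ATR]; 7 /ɪ/ → [+ATR]; 8 /ʊ/ → [+ATR]; 9 /ɪ/ → [+ATR]; 10 /ɔ/ → [+ATR]; 11 /ɪ/ → [+ATR]; 12 /u/ is itself a trigger — this domain ends here.
From /u/ at 12 rightward: 13 /ɪ/ → [+ATR]; word edge.
Targets with no active source: positions 1 2 3 stay [-ATR].
[+ATR] positions on the surface: 4 5 6 7 8 9 10 11 12 13.

10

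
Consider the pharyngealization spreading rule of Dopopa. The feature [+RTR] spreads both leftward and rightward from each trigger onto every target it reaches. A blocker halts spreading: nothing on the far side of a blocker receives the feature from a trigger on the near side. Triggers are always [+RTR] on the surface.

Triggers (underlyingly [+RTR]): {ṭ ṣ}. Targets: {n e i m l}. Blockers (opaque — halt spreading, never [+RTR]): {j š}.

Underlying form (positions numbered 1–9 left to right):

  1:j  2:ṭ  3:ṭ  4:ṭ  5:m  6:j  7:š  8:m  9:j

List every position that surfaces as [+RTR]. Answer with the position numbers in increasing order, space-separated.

2 3 4 5

From /ṭ/ at 2 rightward: 3 /ṭ/ is itself a trigger — this domain ends here.
From /ṭ/ at 2 leftward: 1 /j/ blocks.
From /ṭ/ at 3 rightward: 4 /ṭ/ is itself a trigger — this domain ends here.
From /ṭ/ at 3 leftward: 2 /ṭ/ is itself a trigger — this domain ends here.
From /ṭ/ at 4 rightward: 5 /m/ → [+RTR]; 6 /j/ blocks.
From /ṭ/ at 4 leftward: 3 /ṭ/ is itself a trigger — this domain ends here.
Target with no active source: position 8 stays [-emphatic].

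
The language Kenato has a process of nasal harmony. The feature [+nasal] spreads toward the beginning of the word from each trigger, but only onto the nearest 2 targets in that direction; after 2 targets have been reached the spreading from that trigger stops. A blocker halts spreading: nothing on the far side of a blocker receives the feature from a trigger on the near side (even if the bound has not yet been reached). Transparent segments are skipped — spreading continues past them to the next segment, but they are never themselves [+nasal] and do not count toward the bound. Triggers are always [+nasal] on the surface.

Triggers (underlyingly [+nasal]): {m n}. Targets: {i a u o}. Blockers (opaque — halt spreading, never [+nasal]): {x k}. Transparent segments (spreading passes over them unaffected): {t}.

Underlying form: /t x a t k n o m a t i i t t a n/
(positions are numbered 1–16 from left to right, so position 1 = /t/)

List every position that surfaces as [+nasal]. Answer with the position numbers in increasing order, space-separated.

From /n/ at 6 leftward: 5 /k/ blocks.
From /m/ at 8 leftward: 7 /o/ → [+nasal]; 6 /n/ is itself a trigger — this domain ends here.
From /n/ at 16 leftward: 15 /a/ → [+nasal]; 14 /t/ transparent; 13 /t/ transparent; 12 /i/ → [+nasal]; bound reached.
Targets with no active source: positions 3 9 11 stay [-nasal].

6 7 8 12 15 16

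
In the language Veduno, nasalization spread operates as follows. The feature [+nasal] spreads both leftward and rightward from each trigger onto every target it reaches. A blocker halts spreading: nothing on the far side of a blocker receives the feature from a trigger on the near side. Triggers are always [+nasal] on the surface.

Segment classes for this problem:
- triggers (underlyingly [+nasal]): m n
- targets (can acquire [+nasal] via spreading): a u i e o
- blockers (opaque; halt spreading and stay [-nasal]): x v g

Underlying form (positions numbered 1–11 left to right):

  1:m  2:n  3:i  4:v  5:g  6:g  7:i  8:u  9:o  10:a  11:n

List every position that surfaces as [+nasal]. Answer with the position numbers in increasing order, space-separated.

From /m/ at 1 rightward: 2 /n/ is itself a trigger — this domain ends here.
From /m/ at 1 leftward: word edge.
From /n/ at 2 rightward: 3 /i/ → [+nasal]; 4 /v/ blocks.
From /n/ at 2 leftward: 1 /m/ is itself a trigger — this domain ends here.
From /n/ at 11 rightward: word edge.
From /n/ at 11 leftward: 10 /a/ → [+nasal]; 9 /o/ → [+nasal]; 8 /u/ → [+nasal]; 7 /i/ → [+nasal]; 6 /g/ blocks.

1 2 3 7 8 9 10 11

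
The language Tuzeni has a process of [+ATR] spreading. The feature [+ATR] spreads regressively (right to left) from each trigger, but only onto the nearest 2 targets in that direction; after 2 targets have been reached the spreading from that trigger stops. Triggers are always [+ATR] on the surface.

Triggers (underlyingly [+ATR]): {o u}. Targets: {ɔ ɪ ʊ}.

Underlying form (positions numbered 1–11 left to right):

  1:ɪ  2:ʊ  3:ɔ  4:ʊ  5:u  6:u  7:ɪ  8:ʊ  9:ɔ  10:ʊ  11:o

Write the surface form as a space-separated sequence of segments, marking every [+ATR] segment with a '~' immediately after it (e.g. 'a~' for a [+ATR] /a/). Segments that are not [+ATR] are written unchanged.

From /u/ at 5 leftward: 4 /ʊ/ → [+ATR]; 3 /ɔ/ → [+ATR]; bound reached.
From /u/ at 6 leftward: 5 /u/ is itself a trigger — this domain ends here.
From /o/ at 11 leftward: 10 /ʊ/ → [+ATR]; 9 /ɔ/ → [+ATR]; bound reached.
Targets with no active source: positions 1 2 7 8 stay [-ATR].
[+ATR] positions on the surface: 3 4 5 6 9 10 11.

ɪ ʊ ɔ~ ʊ~ u~ u~ ɪ ʊ ɔ~ ʊ~ o~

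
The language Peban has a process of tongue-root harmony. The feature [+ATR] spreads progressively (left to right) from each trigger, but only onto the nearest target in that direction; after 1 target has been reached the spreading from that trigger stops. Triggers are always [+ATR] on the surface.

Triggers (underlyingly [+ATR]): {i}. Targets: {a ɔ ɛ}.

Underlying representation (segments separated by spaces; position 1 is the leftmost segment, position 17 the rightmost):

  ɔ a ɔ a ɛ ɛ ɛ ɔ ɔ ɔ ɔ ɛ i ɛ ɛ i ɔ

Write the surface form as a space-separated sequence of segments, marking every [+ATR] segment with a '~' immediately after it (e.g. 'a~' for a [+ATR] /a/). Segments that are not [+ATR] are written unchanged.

ɔ a ɔ a ɛ ɛ ɛ ɔ ɔ ɔ ɔ ɛ i~ ɛ~ ɛ i~ ɔ~

From /i/ at 13 rightward: 14 /ɛ/ → [+ATR]; bound reached.
From /i/ at 16 rightward: 17 /ɔ/ → [+ATR]; bound reached.
Targets with no active source: positions 1 2 3 4 5 6 7 8 9 10 11 12 15 stay [-ATR].
[+ATR] positions on the surface: 13 14 16 17.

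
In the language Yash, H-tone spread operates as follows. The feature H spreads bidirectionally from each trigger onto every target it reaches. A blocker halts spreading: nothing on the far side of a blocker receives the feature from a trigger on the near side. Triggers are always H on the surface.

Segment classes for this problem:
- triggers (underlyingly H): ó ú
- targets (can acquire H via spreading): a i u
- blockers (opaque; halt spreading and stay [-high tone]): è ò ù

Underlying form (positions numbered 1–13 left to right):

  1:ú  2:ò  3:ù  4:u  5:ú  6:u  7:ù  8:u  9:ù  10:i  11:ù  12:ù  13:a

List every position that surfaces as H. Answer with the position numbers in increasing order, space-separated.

1 4 5 6

From /ú/ at 1 rightward: 2 /ò/ blocks.
From /ú/ at 1 leftward: word edge.
From /ú/ at 5 rightward: 6 /u/ → H; 7 /ù/ blocks.
From /ú/ at 5 leftward: 4 /u/ → H; 3 /ù/ blocks.
Targets with no active source: positions 8 10 13 stay [-high tone].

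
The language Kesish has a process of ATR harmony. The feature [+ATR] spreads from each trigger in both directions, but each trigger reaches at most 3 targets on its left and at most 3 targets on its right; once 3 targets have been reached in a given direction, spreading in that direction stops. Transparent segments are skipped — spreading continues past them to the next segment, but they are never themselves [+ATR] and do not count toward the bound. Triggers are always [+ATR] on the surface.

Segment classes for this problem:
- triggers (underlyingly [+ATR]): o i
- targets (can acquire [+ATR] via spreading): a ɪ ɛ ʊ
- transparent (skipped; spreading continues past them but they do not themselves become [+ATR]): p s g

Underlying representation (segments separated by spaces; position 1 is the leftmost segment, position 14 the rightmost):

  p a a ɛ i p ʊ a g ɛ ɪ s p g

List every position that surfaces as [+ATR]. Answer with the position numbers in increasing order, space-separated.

From /i/ at 5 rightward: 6 /p/ transparent; 7 /ʊ/ → [+ATR]; 8 /a/ → [+ATR]; 9 /g/ transparent; 10 /ɛ/ → [+ATR]; bound reached.
From /i/ at 5 leftward: 4 /ɛ/ → [+ATR]; 3 /a/ → [+ATR]; 2 /a/ → [+ATR]; bound reached.
Target with no active source: position 11 stays [-ATR].

2 3 4 5 7 8 10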